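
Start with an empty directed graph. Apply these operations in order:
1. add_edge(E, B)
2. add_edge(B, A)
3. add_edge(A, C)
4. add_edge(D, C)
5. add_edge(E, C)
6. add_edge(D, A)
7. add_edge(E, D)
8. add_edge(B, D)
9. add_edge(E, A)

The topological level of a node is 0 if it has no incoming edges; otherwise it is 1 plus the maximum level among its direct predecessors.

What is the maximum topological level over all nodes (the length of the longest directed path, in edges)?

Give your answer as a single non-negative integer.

Op 1: add_edge(E, B). Edges now: 1
Op 2: add_edge(B, A). Edges now: 2
Op 3: add_edge(A, C). Edges now: 3
Op 4: add_edge(D, C). Edges now: 4
Op 5: add_edge(E, C). Edges now: 5
Op 6: add_edge(D, A). Edges now: 6
Op 7: add_edge(E, D). Edges now: 7
Op 8: add_edge(B, D). Edges now: 8
Op 9: add_edge(E, A). Edges now: 9
Compute levels (Kahn BFS):
  sources (in-degree 0): E
  process E: level=0
    E->A: in-degree(A)=2, level(A)>=1
    E->B: in-degree(B)=0, level(B)=1, enqueue
    E->C: in-degree(C)=2, level(C)>=1
    E->D: in-degree(D)=1, level(D)>=1
  process B: level=1
    B->A: in-degree(A)=1, level(A)>=2
    B->D: in-degree(D)=0, level(D)=2, enqueue
  process D: level=2
    D->A: in-degree(A)=0, level(A)=3, enqueue
    D->C: in-degree(C)=1, level(C)>=3
  process A: level=3
    A->C: in-degree(C)=0, level(C)=4, enqueue
  process C: level=4
All levels: A:3, B:1, C:4, D:2, E:0
max level = 4

Answer: 4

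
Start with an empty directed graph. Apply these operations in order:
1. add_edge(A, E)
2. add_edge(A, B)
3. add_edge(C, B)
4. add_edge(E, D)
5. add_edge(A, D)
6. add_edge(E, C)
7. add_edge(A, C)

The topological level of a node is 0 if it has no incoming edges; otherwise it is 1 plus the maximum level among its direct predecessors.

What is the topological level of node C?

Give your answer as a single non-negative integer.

Op 1: add_edge(A, E). Edges now: 1
Op 2: add_edge(A, B). Edges now: 2
Op 3: add_edge(C, B). Edges now: 3
Op 4: add_edge(E, D). Edges now: 4
Op 5: add_edge(A, D). Edges now: 5
Op 6: add_edge(E, C). Edges now: 6
Op 7: add_edge(A, C). Edges now: 7
Compute levels (Kahn BFS):
  sources (in-degree 0): A
  process A: level=0
    A->B: in-degree(B)=1, level(B)>=1
    A->C: in-degree(C)=1, level(C)>=1
    A->D: in-degree(D)=1, level(D)>=1
    A->E: in-degree(E)=0, level(E)=1, enqueue
  process E: level=1
    E->C: in-degree(C)=0, level(C)=2, enqueue
    E->D: in-degree(D)=0, level(D)=2, enqueue
  process C: level=2
    C->B: in-degree(B)=0, level(B)=3, enqueue
  process D: level=2
  process B: level=3
All levels: A:0, B:3, C:2, D:2, E:1
level(C) = 2

Answer: 2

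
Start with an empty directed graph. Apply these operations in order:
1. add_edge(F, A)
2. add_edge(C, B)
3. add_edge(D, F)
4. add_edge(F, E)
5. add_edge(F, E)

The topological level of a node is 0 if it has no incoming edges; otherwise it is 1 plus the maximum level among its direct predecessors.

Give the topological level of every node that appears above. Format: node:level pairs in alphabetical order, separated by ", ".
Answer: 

Op 1: add_edge(F, A). Edges now: 1
Op 2: add_edge(C, B). Edges now: 2
Op 3: add_edge(D, F). Edges now: 3
Op 4: add_edge(F, E). Edges now: 4
Op 5: add_edge(F, E) (duplicate, no change). Edges now: 4
Compute levels (Kahn BFS):
  sources (in-degree 0): C, D
  process C: level=0
    C->B: in-degree(B)=0, level(B)=1, enqueue
  process D: level=0
    D->F: in-degree(F)=0, level(F)=1, enqueue
  process B: level=1
  process F: level=1
    F->A: in-degree(A)=0, level(A)=2, enqueue
    F->E: in-degree(E)=0, level(E)=2, enqueue
  process A: level=2
  process E: level=2
All levels: A:2, B:1, C:0, D:0, E:2, F:1

Answer: A:2, B:1, C:0, D:0, E:2, F:1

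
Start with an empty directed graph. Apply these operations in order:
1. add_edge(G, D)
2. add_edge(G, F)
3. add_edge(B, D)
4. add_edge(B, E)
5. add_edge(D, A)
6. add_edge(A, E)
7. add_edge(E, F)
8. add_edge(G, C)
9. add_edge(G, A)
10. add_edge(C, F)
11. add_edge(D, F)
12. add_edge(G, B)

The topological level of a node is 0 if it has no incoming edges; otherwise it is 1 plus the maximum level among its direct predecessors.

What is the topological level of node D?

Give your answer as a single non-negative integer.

Op 1: add_edge(G, D). Edges now: 1
Op 2: add_edge(G, F). Edges now: 2
Op 3: add_edge(B, D). Edges now: 3
Op 4: add_edge(B, E). Edges now: 4
Op 5: add_edge(D, A). Edges now: 5
Op 6: add_edge(A, E). Edges now: 6
Op 7: add_edge(E, F). Edges now: 7
Op 8: add_edge(G, C). Edges now: 8
Op 9: add_edge(G, A). Edges now: 9
Op 10: add_edge(C, F). Edges now: 10
Op 11: add_edge(D, F). Edges now: 11
Op 12: add_edge(G, B). Edges now: 12
Compute levels (Kahn BFS):
  sources (in-degree 0): G
  process G: level=0
    G->A: in-degree(A)=1, level(A)>=1
    G->B: in-degree(B)=0, level(B)=1, enqueue
    G->C: in-degree(C)=0, level(C)=1, enqueue
    G->D: in-degree(D)=1, level(D)>=1
    G->F: in-degree(F)=3, level(F)>=1
  process B: level=1
    B->D: in-degree(D)=0, level(D)=2, enqueue
    B->E: in-degree(E)=1, level(E)>=2
  process C: level=1
    C->F: in-degree(F)=2, level(F)>=2
  process D: level=2
    D->A: in-degree(A)=0, level(A)=3, enqueue
    D->F: in-degree(F)=1, level(F)>=3
  process A: level=3
    A->E: in-degree(E)=0, level(E)=4, enqueue
  process E: level=4
    E->F: in-degree(F)=0, level(F)=5, enqueue
  process F: level=5
All levels: A:3, B:1, C:1, D:2, E:4, F:5, G:0
level(D) = 2

Answer: 2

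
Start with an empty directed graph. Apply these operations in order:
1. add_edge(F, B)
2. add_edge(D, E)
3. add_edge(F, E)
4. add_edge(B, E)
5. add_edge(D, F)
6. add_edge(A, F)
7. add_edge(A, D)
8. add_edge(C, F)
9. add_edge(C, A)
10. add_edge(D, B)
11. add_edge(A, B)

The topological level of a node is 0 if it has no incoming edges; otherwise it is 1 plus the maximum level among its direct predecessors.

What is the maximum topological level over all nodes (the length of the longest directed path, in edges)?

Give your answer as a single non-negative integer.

Answer: 5

Derivation:
Op 1: add_edge(F, B). Edges now: 1
Op 2: add_edge(D, E). Edges now: 2
Op 3: add_edge(F, E). Edges now: 3
Op 4: add_edge(B, E). Edges now: 4
Op 5: add_edge(D, F). Edges now: 5
Op 6: add_edge(A, F). Edges now: 6
Op 7: add_edge(A, D). Edges now: 7
Op 8: add_edge(C, F). Edges now: 8
Op 9: add_edge(C, A). Edges now: 9
Op 10: add_edge(D, B). Edges now: 10
Op 11: add_edge(A, B). Edges now: 11
Compute levels (Kahn BFS):
  sources (in-degree 0): C
  process C: level=0
    C->A: in-degree(A)=0, level(A)=1, enqueue
    C->F: in-degree(F)=2, level(F)>=1
  process A: level=1
    A->B: in-degree(B)=2, level(B)>=2
    A->D: in-degree(D)=0, level(D)=2, enqueue
    A->F: in-degree(F)=1, level(F)>=2
  process D: level=2
    D->B: in-degree(B)=1, level(B)>=3
    D->E: in-degree(E)=2, level(E)>=3
    D->F: in-degree(F)=0, level(F)=3, enqueue
  process F: level=3
    F->B: in-degree(B)=0, level(B)=4, enqueue
    F->E: in-degree(E)=1, level(E)>=4
  process B: level=4
    B->E: in-degree(E)=0, level(E)=5, enqueue
  process E: level=5
All levels: A:1, B:4, C:0, D:2, E:5, F:3
max level = 5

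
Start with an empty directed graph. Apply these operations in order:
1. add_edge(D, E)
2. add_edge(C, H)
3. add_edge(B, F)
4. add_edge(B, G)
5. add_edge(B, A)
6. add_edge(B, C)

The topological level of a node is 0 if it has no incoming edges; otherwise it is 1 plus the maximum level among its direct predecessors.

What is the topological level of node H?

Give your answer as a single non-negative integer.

Op 1: add_edge(D, E). Edges now: 1
Op 2: add_edge(C, H). Edges now: 2
Op 3: add_edge(B, F). Edges now: 3
Op 4: add_edge(B, G). Edges now: 4
Op 5: add_edge(B, A). Edges now: 5
Op 6: add_edge(B, C). Edges now: 6
Compute levels (Kahn BFS):
  sources (in-degree 0): B, D
  process B: level=0
    B->A: in-degree(A)=0, level(A)=1, enqueue
    B->C: in-degree(C)=0, level(C)=1, enqueue
    B->F: in-degree(F)=0, level(F)=1, enqueue
    B->G: in-degree(G)=0, level(G)=1, enqueue
  process D: level=0
    D->E: in-degree(E)=0, level(E)=1, enqueue
  process A: level=1
  process C: level=1
    C->H: in-degree(H)=0, level(H)=2, enqueue
  process F: level=1
  process G: level=1
  process E: level=1
  process H: level=2
All levels: A:1, B:0, C:1, D:0, E:1, F:1, G:1, H:2
level(H) = 2

Answer: 2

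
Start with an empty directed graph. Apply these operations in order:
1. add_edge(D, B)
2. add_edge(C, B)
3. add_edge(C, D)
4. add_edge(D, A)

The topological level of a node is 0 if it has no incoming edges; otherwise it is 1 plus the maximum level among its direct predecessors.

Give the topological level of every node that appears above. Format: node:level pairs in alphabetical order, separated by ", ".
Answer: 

Answer: A:2, B:2, C:0, D:1

Derivation:
Op 1: add_edge(D, B). Edges now: 1
Op 2: add_edge(C, B). Edges now: 2
Op 3: add_edge(C, D). Edges now: 3
Op 4: add_edge(D, A). Edges now: 4
Compute levels (Kahn BFS):
  sources (in-degree 0): C
  process C: level=0
    C->B: in-degree(B)=1, level(B)>=1
    C->D: in-degree(D)=0, level(D)=1, enqueue
  process D: level=1
    D->A: in-degree(A)=0, level(A)=2, enqueue
    D->B: in-degree(B)=0, level(B)=2, enqueue
  process A: level=2
  process B: level=2
All levels: A:2, B:2, C:0, D:1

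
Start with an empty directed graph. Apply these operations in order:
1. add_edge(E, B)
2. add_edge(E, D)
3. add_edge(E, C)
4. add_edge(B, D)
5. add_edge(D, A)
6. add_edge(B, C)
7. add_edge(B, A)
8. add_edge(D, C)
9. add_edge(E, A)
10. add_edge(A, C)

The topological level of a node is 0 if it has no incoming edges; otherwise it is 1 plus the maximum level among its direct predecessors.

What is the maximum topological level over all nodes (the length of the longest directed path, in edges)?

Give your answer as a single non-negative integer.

Answer: 4

Derivation:
Op 1: add_edge(E, B). Edges now: 1
Op 2: add_edge(E, D). Edges now: 2
Op 3: add_edge(E, C). Edges now: 3
Op 4: add_edge(B, D). Edges now: 4
Op 5: add_edge(D, A). Edges now: 5
Op 6: add_edge(B, C). Edges now: 6
Op 7: add_edge(B, A). Edges now: 7
Op 8: add_edge(D, C). Edges now: 8
Op 9: add_edge(E, A). Edges now: 9
Op 10: add_edge(A, C). Edges now: 10
Compute levels (Kahn BFS):
  sources (in-degree 0): E
  process E: level=0
    E->A: in-degree(A)=2, level(A)>=1
    E->B: in-degree(B)=0, level(B)=1, enqueue
    E->C: in-degree(C)=3, level(C)>=1
    E->D: in-degree(D)=1, level(D)>=1
  process B: level=1
    B->A: in-degree(A)=1, level(A)>=2
    B->C: in-degree(C)=2, level(C)>=2
    B->D: in-degree(D)=0, level(D)=2, enqueue
  process D: level=2
    D->A: in-degree(A)=0, level(A)=3, enqueue
    D->C: in-degree(C)=1, level(C)>=3
  process A: level=3
    A->C: in-degree(C)=0, level(C)=4, enqueue
  process C: level=4
All levels: A:3, B:1, C:4, D:2, E:0
max level = 4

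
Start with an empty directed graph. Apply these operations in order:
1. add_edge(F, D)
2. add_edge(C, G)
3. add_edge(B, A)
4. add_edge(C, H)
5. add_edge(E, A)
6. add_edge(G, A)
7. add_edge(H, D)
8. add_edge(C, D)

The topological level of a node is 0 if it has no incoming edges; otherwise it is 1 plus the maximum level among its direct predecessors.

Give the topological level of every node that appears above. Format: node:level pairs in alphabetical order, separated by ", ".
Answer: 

Answer: A:2, B:0, C:0, D:2, E:0, F:0, G:1, H:1

Derivation:
Op 1: add_edge(F, D). Edges now: 1
Op 2: add_edge(C, G). Edges now: 2
Op 3: add_edge(B, A). Edges now: 3
Op 4: add_edge(C, H). Edges now: 4
Op 5: add_edge(E, A). Edges now: 5
Op 6: add_edge(G, A). Edges now: 6
Op 7: add_edge(H, D). Edges now: 7
Op 8: add_edge(C, D). Edges now: 8
Compute levels (Kahn BFS):
  sources (in-degree 0): B, C, E, F
  process B: level=0
    B->A: in-degree(A)=2, level(A)>=1
  process C: level=0
    C->D: in-degree(D)=2, level(D)>=1
    C->G: in-degree(G)=0, level(G)=1, enqueue
    C->H: in-degree(H)=0, level(H)=1, enqueue
  process E: level=0
    E->A: in-degree(A)=1, level(A)>=1
  process F: level=0
    F->D: in-degree(D)=1, level(D)>=1
  process G: level=1
    G->A: in-degree(A)=0, level(A)=2, enqueue
  process H: level=1
    H->D: in-degree(D)=0, level(D)=2, enqueue
  process A: level=2
  process D: level=2
All levels: A:2, B:0, C:0, D:2, E:0, F:0, G:1, H:1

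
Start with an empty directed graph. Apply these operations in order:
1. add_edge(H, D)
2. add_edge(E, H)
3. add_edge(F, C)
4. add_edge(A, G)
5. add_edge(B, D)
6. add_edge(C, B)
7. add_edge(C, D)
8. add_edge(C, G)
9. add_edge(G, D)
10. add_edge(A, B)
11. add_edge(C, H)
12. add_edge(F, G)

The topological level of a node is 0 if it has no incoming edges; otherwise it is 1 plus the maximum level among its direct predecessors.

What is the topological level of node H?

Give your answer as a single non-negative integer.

Op 1: add_edge(H, D). Edges now: 1
Op 2: add_edge(E, H). Edges now: 2
Op 3: add_edge(F, C). Edges now: 3
Op 4: add_edge(A, G). Edges now: 4
Op 5: add_edge(B, D). Edges now: 5
Op 6: add_edge(C, B). Edges now: 6
Op 7: add_edge(C, D). Edges now: 7
Op 8: add_edge(C, G). Edges now: 8
Op 9: add_edge(G, D). Edges now: 9
Op 10: add_edge(A, B). Edges now: 10
Op 11: add_edge(C, H). Edges now: 11
Op 12: add_edge(F, G). Edges now: 12
Compute levels (Kahn BFS):
  sources (in-degree 0): A, E, F
  process A: level=0
    A->B: in-degree(B)=1, level(B)>=1
    A->G: in-degree(G)=2, level(G)>=1
  process E: level=0
    E->H: in-degree(H)=1, level(H)>=1
  process F: level=0
    F->C: in-degree(C)=0, level(C)=1, enqueue
    F->G: in-degree(G)=1, level(G)>=1
  process C: level=1
    C->B: in-degree(B)=0, level(B)=2, enqueue
    C->D: in-degree(D)=3, level(D)>=2
    C->G: in-degree(G)=0, level(G)=2, enqueue
    C->H: in-degree(H)=0, level(H)=2, enqueue
  process B: level=2
    B->D: in-degree(D)=2, level(D)>=3
  process G: level=2
    G->D: in-degree(D)=1, level(D)>=3
  process H: level=2
    H->D: in-degree(D)=0, level(D)=3, enqueue
  process D: level=3
All levels: A:0, B:2, C:1, D:3, E:0, F:0, G:2, H:2
level(H) = 2

Answer: 2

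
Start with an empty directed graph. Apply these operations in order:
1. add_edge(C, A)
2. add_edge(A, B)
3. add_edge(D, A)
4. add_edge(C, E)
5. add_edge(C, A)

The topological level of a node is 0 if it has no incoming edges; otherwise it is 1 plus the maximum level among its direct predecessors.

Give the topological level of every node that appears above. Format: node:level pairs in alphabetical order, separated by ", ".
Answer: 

Answer: A:1, B:2, C:0, D:0, E:1

Derivation:
Op 1: add_edge(C, A). Edges now: 1
Op 2: add_edge(A, B). Edges now: 2
Op 3: add_edge(D, A). Edges now: 3
Op 4: add_edge(C, E). Edges now: 4
Op 5: add_edge(C, A) (duplicate, no change). Edges now: 4
Compute levels (Kahn BFS):
  sources (in-degree 0): C, D
  process C: level=0
    C->A: in-degree(A)=1, level(A)>=1
    C->E: in-degree(E)=0, level(E)=1, enqueue
  process D: level=0
    D->A: in-degree(A)=0, level(A)=1, enqueue
  process E: level=1
  process A: level=1
    A->B: in-degree(B)=0, level(B)=2, enqueue
  process B: level=2
All levels: A:1, B:2, C:0, D:0, E:1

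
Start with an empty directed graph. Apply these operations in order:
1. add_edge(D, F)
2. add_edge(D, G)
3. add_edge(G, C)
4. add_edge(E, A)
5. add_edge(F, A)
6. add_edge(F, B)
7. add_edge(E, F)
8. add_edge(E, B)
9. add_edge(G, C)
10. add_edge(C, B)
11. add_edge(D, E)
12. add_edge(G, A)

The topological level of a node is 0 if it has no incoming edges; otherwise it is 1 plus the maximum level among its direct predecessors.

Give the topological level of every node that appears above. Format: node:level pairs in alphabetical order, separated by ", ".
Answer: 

Answer: A:3, B:3, C:2, D:0, E:1, F:2, G:1

Derivation:
Op 1: add_edge(D, F). Edges now: 1
Op 2: add_edge(D, G). Edges now: 2
Op 3: add_edge(G, C). Edges now: 3
Op 4: add_edge(E, A). Edges now: 4
Op 5: add_edge(F, A). Edges now: 5
Op 6: add_edge(F, B). Edges now: 6
Op 7: add_edge(E, F). Edges now: 7
Op 8: add_edge(E, B). Edges now: 8
Op 9: add_edge(G, C) (duplicate, no change). Edges now: 8
Op 10: add_edge(C, B). Edges now: 9
Op 11: add_edge(D, E). Edges now: 10
Op 12: add_edge(G, A). Edges now: 11
Compute levels (Kahn BFS):
  sources (in-degree 0): D
  process D: level=0
    D->E: in-degree(E)=0, level(E)=1, enqueue
    D->F: in-degree(F)=1, level(F)>=1
    D->G: in-degree(G)=0, level(G)=1, enqueue
  process E: level=1
    E->A: in-degree(A)=2, level(A)>=2
    E->B: in-degree(B)=2, level(B)>=2
    E->F: in-degree(F)=0, level(F)=2, enqueue
  process G: level=1
    G->A: in-degree(A)=1, level(A)>=2
    G->C: in-degree(C)=0, level(C)=2, enqueue
  process F: level=2
    F->A: in-degree(A)=0, level(A)=3, enqueue
    F->B: in-degree(B)=1, level(B)>=3
  process C: level=2
    C->B: in-degree(B)=0, level(B)=3, enqueue
  process A: level=3
  process B: level=3
All levels: A:3, B:3, C:2, D:0, E:1, F:2, G:1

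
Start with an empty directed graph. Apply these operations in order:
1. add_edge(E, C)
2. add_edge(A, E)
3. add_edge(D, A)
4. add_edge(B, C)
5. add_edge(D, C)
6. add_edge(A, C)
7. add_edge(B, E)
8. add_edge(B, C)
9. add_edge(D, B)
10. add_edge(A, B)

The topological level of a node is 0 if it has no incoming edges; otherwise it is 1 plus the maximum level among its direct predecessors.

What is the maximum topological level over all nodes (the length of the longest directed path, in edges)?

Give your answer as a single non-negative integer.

Answer: 4

Derivation:
Op 1: add_edge(E, C). Edges now: 1
Op 2: add_edge(A, E). Edges now: 2
Op 3: add_edge(D, A). Edges now: 3
Op 4: add_edge(B, C). Edges now: 4
Op 5: add_edge(D, C). Edges now: 5
Op 6: add_edge(A, C). Edges now: 6
Op 7: add_edge(B, E). Edges now: 7
Op 8: add_edge(B, C) (duplicate, no change). Edges now: 7
Op 9: add_edge(D, B). Edges now: 8
Op 10: add_edge(A, B). Edges now: 9
Compute levels (Kahn BFS):
  sources (in-degree 0): D
  process D: level=0
    D->A: in-degree(A)=0, level(A)=1, enqueue
    D->B: in-degree(B)=1, level(B)>=1
    D->C: in-degree(C)=3, level(C)>=1
  process A: level=1
    A->B: in-degree(B)=0, level(B)=2, enqueue
    A->C: in-degree(C)=2, level(C)>=2
    A->E: in-degree(E)=1, level(E)>=2
  process B: level=2
    B->C: in-degree(C)=1, level(C)>=3
    B->E: in-degree(E)=0, level(E)=3, enqueue
  process E: level=3
    E->C: in-degree(C)=0, level(C)=4, enqueue
  process C: level=4
All levels: A:1, B:2, C:4, D:0, E:3
max level = 4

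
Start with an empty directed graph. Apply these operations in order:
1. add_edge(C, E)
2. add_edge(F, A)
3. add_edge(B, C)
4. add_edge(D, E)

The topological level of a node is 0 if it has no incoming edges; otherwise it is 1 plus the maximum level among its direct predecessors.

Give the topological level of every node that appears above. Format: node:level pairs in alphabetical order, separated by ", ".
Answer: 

Op 1: add_edge(C, E). Edges now: 1
Op 2: add_edge(F, A). Edges now: 2
Op 3: add_edge(B, C). Edges now: 3
Op 4: add_edge(D, E). Edges now: 4
Compute levels (Kahn BFS):
  sources (in-degree 0): B, D, F
  process B: level=0
    B->C: in-degree(C)=0, level(C)=1, enqueue
  process D: level=0
    D->E: in-degree(E)=1, level(E)>=1
  process F: level=0
    F->A: in-degree(A)=0, level(A)=1, enqueue
  process C: level=1
    C->E: in-degree(E)=0, level(E)=2, enqueue
  process A: level=1
  process E: level=2
All levels: A:1, B:0, C:1, D:0, E:2, F:0

Answer: A:1, B:0, C:1, D:0, E:2, F:0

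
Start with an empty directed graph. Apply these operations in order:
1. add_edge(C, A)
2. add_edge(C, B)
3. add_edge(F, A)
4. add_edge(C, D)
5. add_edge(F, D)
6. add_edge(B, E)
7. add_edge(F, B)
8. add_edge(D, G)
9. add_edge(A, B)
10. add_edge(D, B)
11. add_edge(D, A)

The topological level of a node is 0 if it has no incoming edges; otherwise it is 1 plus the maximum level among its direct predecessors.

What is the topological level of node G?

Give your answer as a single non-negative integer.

Op 1: add_edge(C, A). Edges now: 1
Op 2: add_edge(C, B). Edges now: 2
Op 3: add_edge(F, A). Edges now: 3
Op 4: add_edge(C, D). Edges now: 4
Op 5: add_edge(F, D). Edges now: 5
Op 6: add_edge(B, E). Edges now: 6
Op 7: add_edge(F, B). Edges now: 7
Op 8: add_edge(D, G). Edges now: 8
Op 9: add_edge(A, B). Edges now: 9
Op 10: add_edge(D, B). Edges now: 10
Op 11: add_edge(D, A). Edges now: 11
Compute levels (Kahn BFS):
  sources (in-degree 0): C, F
  process C: level=0
    C->A: in-degree(A)=2, level(A)>=1
    C->B: in-degree(B)=3, level(B)>=1
    C->D: in-degree(D)=1, level(D)>=1
  process F: level=0
    F->A: in-degree(A)=1, level(A)>=1
    F->B: in-degree(B)=2, level(B)>=1
    F->D: in-degree(D)=0, level(D)=1, enqueue
  process D: level=1
    D->A: in-degree(A)=0, level(A)=2, enqueue
    D->B: in-degree(B)=1, level(B)>=2
    D->G: in-degree(G)=0, level(G)=2, enqueue
  process A: level=2
    A->B: in-degree(B)=0, level(B)=3, enqueue
  process G: level=2
  process B: level=3
    B->E: in-degree(E)=0, level(E)=4, enqueue
  process E: level=4
All levels: A:2, B:3, C:0, D:1, E:4, F:0, G:2
level(G) = 2

Answer: 2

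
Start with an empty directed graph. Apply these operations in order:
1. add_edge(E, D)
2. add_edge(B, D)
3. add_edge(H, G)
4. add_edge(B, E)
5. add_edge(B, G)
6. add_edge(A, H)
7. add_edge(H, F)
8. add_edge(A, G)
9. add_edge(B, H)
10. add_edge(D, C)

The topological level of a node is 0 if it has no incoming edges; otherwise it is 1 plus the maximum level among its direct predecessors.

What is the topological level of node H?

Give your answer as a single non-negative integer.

Answer: 1

Derivation:
Op 1: add_edge(E, D). Edges now: 1
Op 2: add_edge(B, D). Edges now: 2
Op 3: add_edge(H, G). Edges now: 3
Op 4: add_edge(B, E). Edges now: 4
Op 5: add_edge(B, G). Edges now: 5
Op 6: add_edge(A, H). Edges now: 6
Op 7: add_edge(H, F). Edges now: 7
Op 8: add_edge(A, G). Edges now: 8
Op 9: add_edge(B, H). Edges now: 9
Op 10: add_edge(D, C). Edges now: 10
Compute levels (Kahn BFS):
  sources (in-degree 0): A, B
  process A: level=0
    A->G: in-degree(G)=2, level(G)>=1
    A->H: in-degree(H)=1, level(H)>=1
  process B: level=0
    B->D: in-degree(D)=1, level(D)>=1
    B->E: in-degree(E)=0, level(E)=1, enqueue
    B->G: in-degree(G)=1, level(G)>=1
    B->H: in-degree(H)=0, level(H)=1, enqueue
  process E: level=1
    E->D: in-degree(D)=0, level(D)=2, enqueue
  process H: level=1
    H->F: in-degree(F)=0, level(F)=2, enqueue
    H->G: in-degree(G)=0, level(G)=2, enqueue
  process D: level=2
    D->C: in-degree(C)=0, level(C)=3, enqueue
  process F: level=2
  process G: level=2
  process C: level=3
All levels: A:0, B:0, C:3, D:2, E:1, F:2, G:2, H:1
level(H) = 1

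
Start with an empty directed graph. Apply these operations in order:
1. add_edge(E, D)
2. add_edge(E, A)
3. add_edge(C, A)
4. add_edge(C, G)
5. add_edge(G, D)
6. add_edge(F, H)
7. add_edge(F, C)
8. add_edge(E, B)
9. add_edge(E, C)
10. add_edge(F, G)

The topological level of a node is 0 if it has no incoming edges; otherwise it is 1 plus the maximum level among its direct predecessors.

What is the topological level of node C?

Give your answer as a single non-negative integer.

Op 1: add_edge(E, D). Edges now: 1
Op 2: add_edge(E, A). Edges now: 2
Op 3: add_edge(C, A). Edges now: 3
Op 4: add_edge(C, G). Edges now: 4
Op 5: add_edge(G, D). Edges now: 5
Op 6: add_edge(F, H). Edges now: 6
Op 7: add_edge(F, C). Edges now: 7
Op 8: add_edge(E, B). Edges now: 8
Op 9: add_edge(E, C). Edges now: 9
Op 10: add_edge(F, G). Edges now: 10
Compute levels (Kahn BFS):
  sources (in-degree 0): E, F
  process E: level=0
    E->A: in-degree(A)=1, level(A)>=1
    E->B: in-degree(B)=0, level(B)=1, enqueue
    E->C: in-degree(C)=1, level(C)>=1
    E->D: in-degree(D)=1, level(D)>=1
  process F: level=0
    F->C: in-degree(C)=0, level(C)=1, enqueue
    F->G: in-degree(G)=1, level(G)>=1
    F->H: in-degree(H)=0, level(H)=1, enqueue
  process B: level=1
  process C: level=1
    C->A: in-degree(A)=0, level(A)=2, enqueue
    C->G: in-degree(G)=0, level(G)=2, enqueue
  process H: level=1
  process A: level=2
  process G: level=2
    G->D: in-degree(D)=0, level(D)=3, enqueue
  process D: level=3
All levels: A:2, B:1, C:1, D:3, E:0, F:0, G:2, H:1
level(C) = 1

Answer: 1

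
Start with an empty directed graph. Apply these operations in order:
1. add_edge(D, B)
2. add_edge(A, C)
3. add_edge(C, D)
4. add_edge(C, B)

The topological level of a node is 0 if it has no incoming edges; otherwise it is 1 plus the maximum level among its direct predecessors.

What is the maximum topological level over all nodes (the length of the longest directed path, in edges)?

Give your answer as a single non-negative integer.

Op 1: add_edge(D, B). Edges now: 1
Op 2: add_edge(A, C). Edges now: 2
Op 3: add_edge(C, D). Edges now: 3
Op 4: add_edge(C, B). Edges now: 4
Compute levels (Kahn BFS):
  sources (in-degree 0): A
  process A: level=0
    A->C: in-degree(C)=0, level(C)=1, enqueue
  process C: level=1
    C->B: in-degree(B)=1, level(B)>=2
    C->D: in-degree(D)=0, level(D)=2, enqueue
  process D: level=2
    D->B: in-degree(B)=0, level(B)=3, enqueue
  process B: level=3
All levels: A:0, B:3, C:1, D:2
max level = 3

Answer: 3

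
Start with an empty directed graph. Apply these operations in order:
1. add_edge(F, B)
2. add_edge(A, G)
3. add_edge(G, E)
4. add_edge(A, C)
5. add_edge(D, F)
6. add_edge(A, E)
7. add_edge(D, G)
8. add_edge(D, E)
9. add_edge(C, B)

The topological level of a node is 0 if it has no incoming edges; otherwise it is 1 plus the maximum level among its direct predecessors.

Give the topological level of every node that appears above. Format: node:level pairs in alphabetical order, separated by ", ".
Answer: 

Op 1: add_edge(F, B). Edges now: 1
Op 2: add_edge(A, G). Edges now: 2
Op 3: add_edge(G, E). Edges now: 3
Op 4: add_edge(A, C). Edges now: 4
Op 5: add_edge(D, F). Edges now: 5
Op 6: add_edge(A, E). Edges now: 6
Op 7: add_edge(D, G). Edges now: 7
Op 8: add_edge(D, E). Edges now: 8
Op 9: add_edge(C, B). Edges now: 9
Compute levels (Kahn BFS):
  sources (in-degree 0): A, D
  process A: level=0
    A->C: in-degree(C)=0, level(C)=1, enqueue
    A->E: in-degree(E)=2, level(E)>=1
    A->G: in-degree(G)=1, level(G)>=1
  process D: level=0
    D->E: in-degree(E)=1, level(E)>=1
    D->F: in-degree(F)=0, level(F)=1, enqueue
    D->G: in-degree(G)=0, level(G)=1, enqueue
  process C: level=1
    C->B: in-degree(B)=1, level(B)>=2
  process F: level=1
    F->B: in-degree(B)=0, level(B)=2, enqueue
  process G: level=1
    G->E: in-degree(E)=0, level(E)=2, enqueue
  process B: level=2
  process E: level=2
All levels: A:0, B:2, C:1, D:0, E:2, F:1, G:1

Answer: A:0, B:2, C:1, D:0, E:2, F:1, G:1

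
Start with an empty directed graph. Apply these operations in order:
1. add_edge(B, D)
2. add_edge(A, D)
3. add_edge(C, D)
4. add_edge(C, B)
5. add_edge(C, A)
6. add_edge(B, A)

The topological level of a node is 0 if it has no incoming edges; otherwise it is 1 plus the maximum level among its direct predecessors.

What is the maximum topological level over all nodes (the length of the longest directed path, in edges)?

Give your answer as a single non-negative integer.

Op 1: add_edge(B, D). Edges now: 1
Op 2: add_edge(A, D). Edges now: 2
Op 3: add_edge(C, D). Edges now: 3
Op 4: add_edge(C, B). Edges now: 4
Op 5: add_edge(C, A). Edges now: 5
Op 6: add_edge(B, A). Edges now: 6
Compute levels (Kahn BFS):
  sources (in-degree 0): C
  process C: level=0
    C->A: in-degree(A)=1, level(A)>=1
    C->B: in-degree(B)=0, level(B)=1, enqueue
    C->D: in-degree(D)=2, level(D)>=1
  process B: level=1
    B->A: in-degree(A)=0, level(A)=2, enqueue
    B->D: in-degree(D)=1, level(D)>=2
  process A: level=2
    A->D: in-degree(D)=0, level(D)=3, enqueue
  process D: level=3
All levels: A:2, B:1, C:0, D:3
max level = 3

Answer: 3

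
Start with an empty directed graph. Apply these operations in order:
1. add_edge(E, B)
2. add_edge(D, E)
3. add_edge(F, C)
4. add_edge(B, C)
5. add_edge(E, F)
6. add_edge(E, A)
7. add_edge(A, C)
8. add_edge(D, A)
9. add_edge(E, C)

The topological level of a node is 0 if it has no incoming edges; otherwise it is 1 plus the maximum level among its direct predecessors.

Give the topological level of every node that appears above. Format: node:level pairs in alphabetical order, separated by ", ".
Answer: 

Op 1: add_edge(E, B). Edges now: 1
Op 2: add_edge(D, E). Edges now: 2
Op 3: add_edge(F, C). Edges now: 3
Op 4: add_edge(B, C). Edges now: 4
Op 5: add_edge(E, F). Edges now: 5
Op 6: add_edge(E, A). Edges now: 6
Op 7: add_edge(A, C). Edges now: 7
Op 8: add_edge(D, A). Edges now: 8
Op 9: add_edge(E, C). Edges now: 9
Compute levels (Kahn BFS):
  sources (in-degree 0): D
  process D: level=0
    D->A: in-degree(A)=1, level(A)>=1
    D->E: in-degree(E)=0, level(E)=1, enqueue
  process E: level=1
    E->A: in-degree(A)=0, level(A)=2, enqueue
    E->B: in-degree(B)=0, level(B)=2, enqueue
    E->C: in-degree(C)=3, level(C)>=2
    E->F: in-degree(F)=0, level(F)=2, enqueue
  process A: level=2
    A->C: in-degree(C)=2, level(C)>=3
  process B: level=2
    B->C: in-degree(C)=1, level(C)>=3
  process F: level=2
    F->C: in-degree(C)=0, level(C)=3, enqueue
  process C: level=3
All levels: A:2, B:2, C:3, D:0, E:1, F:2

Answer: A:2, B:2, C:3, D:0, E:1, F:2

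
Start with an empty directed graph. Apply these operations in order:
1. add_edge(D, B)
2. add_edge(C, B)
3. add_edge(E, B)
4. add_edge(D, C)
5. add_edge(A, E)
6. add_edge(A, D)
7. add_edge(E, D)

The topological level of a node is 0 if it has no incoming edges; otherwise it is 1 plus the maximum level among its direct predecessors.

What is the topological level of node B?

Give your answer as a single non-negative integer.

Answer: 4

Derivation:
Op 1: add_edge(D, B). Edges now: 1
Op 2: add_edge(C, B). Edges now: 2
Op 3: add_edge(E, B). Edges now: 3
Op 4: add_edge(D, C). Edges now: 4
Op 5: add_edge(A, E). Edges now: 5
Op 6: add_edge(A, D). Edges now: 6
Op 7: add_edge(E, D). Edges now: 7
Compute levels (Kahn BFS):
  sources (in-degree 0): A
  process A: level=0
    A->D: in-degree(D)=1, level(D)>=1
    A->E: in-degree(E)=0, level(E)=1, enqueue
  process E: level=1
    E->B: in-degree(B)=2, level(B)>=2
    E->D: in-degree(D)=0, level(D)=2, enqueue
  process D: level=2
    D->B: in-degree(B)=1, level(B)>=3
    D->C: in-degree(C)=0, level(C)=3, enqueue
  process C: level=3
    C->B: in-degree(B)=0, level(B)=4, enqueue
  process B: level=4
All levels: A:0, B:4, C:3, D:2, E:1
level(B) = 4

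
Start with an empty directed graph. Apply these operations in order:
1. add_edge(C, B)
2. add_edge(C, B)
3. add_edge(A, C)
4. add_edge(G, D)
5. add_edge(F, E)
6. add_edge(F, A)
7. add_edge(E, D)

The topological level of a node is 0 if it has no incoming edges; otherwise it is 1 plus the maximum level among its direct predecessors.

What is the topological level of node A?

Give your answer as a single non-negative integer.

Op 1: add_edge(C, B). Edges now: 1
Op 2: add_edge(C, B) (duplicate, no change). Edges now: 1
Op 3: add_edge(A, C). Edges now: 2
Op 4: add_edge(G, D). Edges now: 3
Op 5: add_edge(F, E). Edges now: 4
Op 6: add_edge(F, A). Edges now: 5
Op 7: add_edge(E, D). Edges now: 6
Compute levels (Kahn BFS):
  sources (in-degree 0): F, G
  process F: level=0
    F->A: in-degree(A)=0, level(A)=1, enqueue
    F->E: in-degree(E)=0, level(E)=1, enqueue
  process G: level=0
    G->D: in-degree(D)=1, level(D)>=1
  process A: level=1
    A->C: in-degree(C)=0, level(C)=2, enqueue
  process E: level=1
    E->D: in-degree(D)=0, level(D)=2, enqueue
  process C: level=2
    C->B: in-degree(B)=0, level(B)=3, enqueue
  process D: level=2
  process B: level=3
All levels: A:1, B:3, C:2, D:2, E:1, F:0, G:0
level(A) = 1

Answer: 1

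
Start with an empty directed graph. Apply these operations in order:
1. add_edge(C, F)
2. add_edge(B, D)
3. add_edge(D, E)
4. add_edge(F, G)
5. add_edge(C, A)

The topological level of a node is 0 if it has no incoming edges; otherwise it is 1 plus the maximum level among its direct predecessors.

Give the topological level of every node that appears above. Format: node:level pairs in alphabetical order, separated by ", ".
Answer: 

Op 1: add_edge(C, F). Edges now: 1
Op 2: add_edge(B, D). Edges now: 2
Op 3: add_edge(D, E). Edges now: 3
Op 4: add_edge(F, G). Edges now: 4
Op 5: add_edge(C, A). Edges now: 5
Compute levels (Kahn BFS):
  sources (in-degree 0): B, C
  process B: level=0
    B->D: in-degree(D)=0, level(D)=1, enqueue
  process C: level=0
    C->A: in-degree(A)=0, level(A)=1, enqueue
    C->F: in-degree(F)=0, level(F)=1, enqueue
  process D: level=1
    D->E: in-degree(E)=0, level(E)=2, enqueue
  process A: level=1
  process F: level=1
    F->G: in-degree(G)=0, level(G)=2, enqueue
  process E: level=2
  process G: level=2
All levels: A:1, B:0, C:0, D:1, E:2, F:1, G:2

Answer: A:1, B:0, C:0, D:1, E:2, F:1, G:2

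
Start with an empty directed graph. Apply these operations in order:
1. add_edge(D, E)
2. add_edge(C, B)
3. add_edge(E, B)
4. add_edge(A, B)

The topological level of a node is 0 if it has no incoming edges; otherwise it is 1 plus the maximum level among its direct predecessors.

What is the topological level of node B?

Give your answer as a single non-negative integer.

Op 1: add_edge(D, E). Edges now: 1
Op 2: add_edge(C, B). Edges now: 2
Op 3: add_edge(E, B). Edges now: 3
Op 4: add_edge(A, B). Edges now: 4
Compute levels (Kahn BFS):
  sources (in-degree 0): A, C, D
  process A: level=0
    A->B: in-degree(B)=2, level(B)>=1
  process C: level=0
    C->B: in-degree(B)=1, level(B)>=1
  process D: level=0
    D->E: in-degree(E)=0, level(E)=1, enqueue
  process E: level=1
    E->B: in-degree(B)=0, level(B)=2, enqueue
  process B: level=2
All levels: A:0, B:2, C:0, D:0, E:1
level(B) = 2

Answer: 2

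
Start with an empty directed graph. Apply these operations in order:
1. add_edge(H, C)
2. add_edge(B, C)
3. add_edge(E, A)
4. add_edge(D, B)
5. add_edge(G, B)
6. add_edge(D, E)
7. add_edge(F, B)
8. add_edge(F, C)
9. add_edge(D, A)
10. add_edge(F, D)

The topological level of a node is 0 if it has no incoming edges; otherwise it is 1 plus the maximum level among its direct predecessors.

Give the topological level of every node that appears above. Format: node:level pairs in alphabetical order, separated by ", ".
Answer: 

Op 1: add_edge(H, C). Edges now: 1
Op 2: add_edge(B, C). Edges now: 2
Op 3: add_edge(E, A). Edges now: 3
Op 4: add_edge(D, B). Edges now: 4
Op 5: add_edge(G, B). Edges now: 5
Op 6: add_edge(D, E). Edges now: 6
Op 7: add_edge(F, B). Edges now: 7
Op 8: add_edge(F, C). Edges now: 8
Op 9: add_edge(D, A). Edges now: 9
Op 10: add_edge(F, D). Edges now: 10
Compute levels (Kahn BFS):
  sources (in-degree 0): F, G, H
  process F: level=0
    F->B: in-degree(B)=2, level(B)>=1
    F->C: in-degree(C)=2, level(C)>=1
    F->D: in-degree(D)=0, level(D)=1, enqueue
  process G: level=0
    G->B: in-degree(B)=1, level(B)>=1
  process H: level=0
    H->C: in-degree(C)=1, level(C)>=1
  process D: level=1
    D->A: in-degree(A)=1, level(A)>=2
    D->B: in-degree(B)=0, level(B)=2, enqueue
    D->E: in-degree(E)=0, level(E)=2, enqueue
  process B: level=2
    B->C: in-degree(C)=0, level(C)=3, enqueue
  process E: level=2
    E->A: in-degree(A)=0, level(A)=3, enqueue
  process C: level=3
  process A: level=3
All levels: A:3, B:2, C:3, D:1, E:2, F:0, G:0, H:0

Answer: A:3, B:2, C:3, D:1, E:2, F:0, G:0, H:0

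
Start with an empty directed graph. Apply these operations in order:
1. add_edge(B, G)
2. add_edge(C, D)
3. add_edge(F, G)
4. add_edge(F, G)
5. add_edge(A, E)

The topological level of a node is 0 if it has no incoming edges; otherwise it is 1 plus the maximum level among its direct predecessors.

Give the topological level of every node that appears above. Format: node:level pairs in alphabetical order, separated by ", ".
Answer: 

Op 1: add_edge(B, G). Edges now: 1
Op 2: add_edge(C, D). Edges now: 2
Op 3: add_edge(F, G). Edges now: 3
Op 4: add_edge(F, G) (duplicate, no change). Edges now: 3
Op 5: add_edge(A, E). Edges now: 4
Compute levels (Kahn BFS):
  sources (in-degree 0): A, B, C, F
  process A: level=0
    A->E: in-degree(E)=0, level(E)=1, enqueue
  process B: level=0
    B->G: in-degree(G)=1, level(G)>=1
  process C: level=0
    C->D: in-degree(D)=0, level(D)=1, enqueue
  process F: level=0
    F->G: in-degree(G)=0, level(G)=1, enqueue
  process E: level=1
  process D: level=1
  process G: level=1
All levels: A:0, B:0, C:0, D:1, E:1, F:0, G:1

Answer: A:0, B:0, C:0, D:1, E:1, F:0, G:1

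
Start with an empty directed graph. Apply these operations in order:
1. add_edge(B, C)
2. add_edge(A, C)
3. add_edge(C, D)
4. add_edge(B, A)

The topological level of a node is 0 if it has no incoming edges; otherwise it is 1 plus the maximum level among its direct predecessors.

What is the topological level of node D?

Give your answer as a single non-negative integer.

Op 1: add_edge(B, C). Edges now: 1
Op 2: add_edge(A, C). Edges now: 2
Op 3: add_edge(C, D). Edges now: 3
Op 4: add_edge(B, A). Edges now: 4
Compute levels (Kahn BFS):
  sources (in-degree 0): B
  process B: level=0
    B->A: in-degree(A)=0, level(A)=1, enqueue
    B->C: in-degree(C)=1, level(C)>=1
  process A: level=1
    A->C: in-degree(C)=0, level(C)=2, enqueue
  process C: level=2
    C->D: in-degree(D)=0, level(D)=3, enqueue
  process D: level=3
All levels: A:1, B:0, C:2, D:3
level(D) = 3

Answer: 3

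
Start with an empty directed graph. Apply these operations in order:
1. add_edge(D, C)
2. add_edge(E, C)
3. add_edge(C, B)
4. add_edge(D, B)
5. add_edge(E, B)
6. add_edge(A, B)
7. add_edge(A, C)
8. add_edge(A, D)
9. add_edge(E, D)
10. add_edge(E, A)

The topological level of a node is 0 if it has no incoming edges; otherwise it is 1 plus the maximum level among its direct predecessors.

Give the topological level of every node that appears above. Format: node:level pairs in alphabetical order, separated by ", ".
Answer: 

Answer: A:1, B:4, C:3, D:2, E:0

Derivation:
Op 1: add_edge(D, C). Edges now: 1
Op 2: add_edge(E, C). Edges now: 2
Op 3: add_edge(C, B). Edges now: 3
Op 4: add_edge(D, B). Edges now: 4
Op 5: add_edge(E, B). Edges now: 5
Op 6: add_edge(A, B). Edges now: 6
Op 7: add_edge(A, C). Edges now: 7
Op 8: add_edge(A, D). Edges now: 8
Op 9: add_edge(E, D). Edges now: 9
Op 10: add_edge(E, A). Edges now: 10
Compute levels (Kahn BFS):
  sources (in-degree 0): E
  process E: level=0
    E->A: in-degree(A)=0, level(A)=1, enqueue
    E->B: in-degree(B)=3, level(B)>=1
    E->C: in-degree(C)=2, level(C)>=1
    E->D: in-degree(D)=1, level(D)>=1
  process A: level=1
    A->B: in-degree(B)=2, level(B)>=2
    A->C: in-degree(C)=1, level(C)>=2
    A->D: in-degree(D)=0, level(D)=2, enqueue
  process D: level=2
    D->B: in-degree(B)=1, level(B)>=3
    D->C: in-degree(C)=0, level(C)=3, enqueue
  process C: level=3
    C->B: in-degree(B)=0, level(B)=4, enqueue
  process B: level=4
All levels: A:1, B:4, C:3, D:2, E:0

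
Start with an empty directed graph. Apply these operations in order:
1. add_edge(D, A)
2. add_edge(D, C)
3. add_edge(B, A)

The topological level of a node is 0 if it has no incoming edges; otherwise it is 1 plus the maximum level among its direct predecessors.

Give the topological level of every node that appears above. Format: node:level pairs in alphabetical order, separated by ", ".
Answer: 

Answer: A:1, B:0, C:1, D:0

Derivation:
Op 1: add_edge(D, A). Edges now: 1
Op 2: add_edge(D, C). Edges now: 2
Op 3: add_edge(B, A). Edges now: 3
Compute levels (Kahn BFS):
  sources (in-degree 0): B, D
  process B: level=0
    B->A: in-degree(A)=1, level(A)>=1
  process D: level=0
    D->A: in-degree(A)=0, level(A)=1, enqueue
    D->C: in-degree(C)=0, level(C)=1, enqueue
  process A: level=1
  process C: level=1
All levels: A:1, B:0, C:1, D:0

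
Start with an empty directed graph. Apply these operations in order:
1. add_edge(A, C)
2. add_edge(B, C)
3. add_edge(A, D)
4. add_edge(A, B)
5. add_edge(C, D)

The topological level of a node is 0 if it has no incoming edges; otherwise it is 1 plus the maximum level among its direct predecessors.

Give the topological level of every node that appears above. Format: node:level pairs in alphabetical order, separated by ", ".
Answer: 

Op 1: add_edge(A, C). Edges now: 1
Op 2: add_edge(B, C). Edges now: 2
Op 3: add_edge(A, D). Edges now: 3
Op 4: add_edge(A, B). Edges now: 4
Op 5: add_edge(C, D). Edges now: 5
Compute levels (Kahn BFS):
  sources (in-degree 0): A
  process A: level=0
    A->B: in-degree(B)=0, level(B)=1, enqueue
    A->C: in-degree(C)=1, level(C)>=1
    A->D: in-degree(D)=1, level(D)>=1
  process B: level=1
    B->C: in-degree(C)=0, level(C)=2, enqueue
  process C: level=2
    C->D: in-degree(D)=0, level(D)=3, enqueue
  process D: level=3
All levels: A:0, B:1, C:2, D:3

Answer: A:0, B:1, C:2, D:3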